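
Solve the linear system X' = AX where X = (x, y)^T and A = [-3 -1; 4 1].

Coefficient matrix A = [[-3, -1], [4, 1]].
Characteristic polynomial det(A - λI) = λ^2 + 2λ + 1 = 0.
Single eigenvalue λ = -1 with algebraic multiplicity 2.
Eigenvector v = (1,-2); generalized eigenvector w with (A-λI)w=v is (-2,3).
General solution: e^(-t)[K_1·v + K_2·(t·v + w)].

x(t) = K_1e^(-t) + K_2te^(-t) - 2K_2e^(-t), y(t) = -2K_1e^(-t) - 2K_2te^(-t) + 3K_2e^(-t)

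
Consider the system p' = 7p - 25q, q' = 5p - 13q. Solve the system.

p(t) = 2C_1e^(-3t)sin(5t) + C_1e^(-3t)cos(5t) + C_2e^(-3t)sin(5t) - 2C_2e^(-3t)cos(5t), q(t) = C_1e^(-3t)sin(5t) - C_2e^(-3t)cos(5t)

Coefficient matrix A = [[7, -25], [5, -13]].
Characteristic polynomial det(A - λI) = λ^2 + 6λ + 34 = 0.
Eigenvalues λ = -3 ± 5i (complex conjugate pair).
For λ=-3+5i: an eigenvector is (1,0) - i(2,1) = (1 - 2i, 0 - i).
A real fundamental pair from Re and Im of e^((-3+5i)t)v: X_1 = e^(-3t)(cos(5t)·(1,0) + sin(5t)·(2,1)), X_2 = e^(-3t)(sin(5t)·(1,0) - cos(5t)·(2,1)).
General solution: C_1X_1 + C_2X_2.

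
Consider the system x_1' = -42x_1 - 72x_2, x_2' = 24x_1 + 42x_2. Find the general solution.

x_1(t) = -2K_1e^(-6t) + 3K_2e^(6t), x_2(t) = K_1e^(-6t) - 2K_2e^(6t)

Coefficient matrix A = [[-42, -72], [24, 42]].
Characteristic polynomial det(A - λI) = λ^2 - 36 = 0.
Eigenvalues λ = -6, 6.
For λ=-6: (A-λI) row 1 is [-36, -72], so an eigenvector is (-2, 1).
For λ=6: (A-λI) row 1 is [-48, -72], so an eigenvector is (3, -2).
General solution: K_1e^(-6t)(-2,1) + K_2e^(6t)(3,-2).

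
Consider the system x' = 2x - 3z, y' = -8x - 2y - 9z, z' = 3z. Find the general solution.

x(t) = -3C_1e^(3t) + C_3e^(2t), y(t) = 3C_1e^(3t) + C_2e^(-2t) - 2C_3e^(2t), z(t) = C_1e^(3t)

Coefficient matrix A = [[2, 0, -3], [-8, -2, -9], [0, 0, 3]].
det(A - λI) = 0 gives eigenvalues λ = 3, -2, 2.
For λ=3: eigenvector (-3,3,1).
For λ=-2: eigenvector (0,1,0).
For λ=2: eigenvector (1,-2,0).
General solution: C_1e^(3t)(-3,3,1) + C_2e^(-2t)(0,1,0) + C_3e^(2t)(1,-2,0).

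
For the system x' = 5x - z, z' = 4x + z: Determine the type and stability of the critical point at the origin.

A = [[5,-1],[4,1]]; det(A-λI) = λ^2 - 6λ + 9.
repeated λ = 3 with a single eigenvector.

unstable improper node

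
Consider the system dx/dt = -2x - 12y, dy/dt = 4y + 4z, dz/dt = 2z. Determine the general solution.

x(t) = C_1e^(-2t) - 2C_2e^(4t) + 6C_3e^(2t), y(t) = C_2e^(4t) - 2C_3e^(2t), z(t) = C_3e^(2t)

Coefficient matrix A = [[-2, -12, 0], [0, 4, 4], [0, 0, 2]].
det(A - λI) = 0 gives eigenvalues λ = -2, 4, 2.
For λ=-2: eigenvector (1,0,0).
For λ=4: eigenvector (-2,1,0).
For λ=2: eigenvector (6,-2,1).
General solution: C_1e^(-2t)(1,0,0) + C_2e^(4t)(-2,1,0) + C_3e^(2t)(6,-2,1).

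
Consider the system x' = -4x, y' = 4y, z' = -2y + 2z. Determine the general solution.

Coefficient matrix A = [[-4, 0, 0], [0, 4, 0], [0, -2, 2]].
det(A - λI) = 0 gives eigenvalues λ = -4, 4, 2.
For λ=-4: eigenvector (1,0,0).
For λ=4: eigenvector (0,1,-1).
For λ=2: eigenvector (0,0,1).
General solution: C_1e^(-4t)(1,0,0) + C_2e^(4t)(0,1,-1) + C_3e^(2t)(0,0,1).

x(t) = C_1e^(-4t), y(t) = C_2e^(4t), z(t) = -C_2e^(4t) + C_3e^(2t)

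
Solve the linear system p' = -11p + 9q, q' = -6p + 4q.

Coefficient matrix A = [[-11, 9], [-6, 4]].
Characteristic polynomial det(A - λI) = λ^2 + 7λ + 10 = 0.
Eigenvalues λ = -2, -5.
For λ=-2: (A-λI) row 1 is [-9, 9], so an eigenvector is (-1, -1).
For λ=-5: (A-λI) row 1 is [-6, 9], so an eigenvector is (3, 2).
General solution: C_1e^(-2t)(-1,-1) + C_2e^(-5t)(3,2).

p(t) = -C_1e^(-2t) + 3C_2e^(-5t), q(t) = -C_1e^(-2t) + 2C_2e^(-5t)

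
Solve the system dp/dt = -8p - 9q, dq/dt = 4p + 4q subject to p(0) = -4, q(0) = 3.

p(t) = -3te^(-2t) - 4e^(-2t), q(t) = 2te^(-2t) + 3e^(-2t)

Coefficient matrix A = [[-8, -9], [4, 4]].
Characteristic polynomial det(A - λI) = λ^2 + 4λ + 4 = 0.
Single eigenvalue λ = -2 with algebraic multiplicity 2.
Eigenvector v = (3,-2); generalized eigenvector w with (A-λI)w=v is (1,-1).
General solution: e^(-2t)[C_1·v + C_2·(t·v + w)].
Applying p(0)=-4, q(0)=3 gives C_1=-1, C_2=-1.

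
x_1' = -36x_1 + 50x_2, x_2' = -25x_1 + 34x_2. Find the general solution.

Coefficient matrix A = [[-36, 50], [-25, 34]].
Characteristic polynomial det(A - λI) = λ^2 + 2λ + 26 = 0.
Eigenvalues λ = -1 ± 5i (complex conjugate pair).
For λ=-1+5i: an eigenvector is (-3,-2) - i(1,1) = (-3 - i, -2 - i).
A real fundamental pair from Re and Im of e^((-1+5i)t)v: X_1 = e^(-t)(cos(5t)·(-3,-2) + sin(5t)·(1,1)), X_2 = e^(-t)(sin(5t)·(-3,-2) - cos(5t)·(1,1)).
General solution: K_1X_1 + K_2X_2.

x_1(t) = K_1e^(-t)sin(5t) - 3K_1e^(-t)cos(5t) - 3K_2e^(-t)sin(5t) - K_2e^(-t)cos(5t), x_2(t) = K_1e^(-t)sin(5t) - 2K_1e^(-t)cos(5t) - 2K_2e^(-t)sin(5t) - K_2e^(-t)cos(5t)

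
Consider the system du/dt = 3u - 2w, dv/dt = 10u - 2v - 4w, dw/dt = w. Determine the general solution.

Coefficient matrix A = [[3, 0, -2], [10, -2, -4], [0, 0, 1]].
det(A - λI) = 0 gives eigenvalues λ = 1, -2, 3.
For λ=1: eigenvector (1,2,1).
For λ=-2: eigenvector (0,1,0).
For λ=3: eigenvector (1,2,0).
General solution: K_1e^(t)(1,2,1) + K_2e^(-2t)(0,1,0) + K_3e^(3t)(1,2,0).

u(t) = K_1e^(t) + K_3e^(3t), v(t) = 2K_1e^(t) + K_2e^(-2t) + 2K_3e^(3t), w(t) = K_1e^(t)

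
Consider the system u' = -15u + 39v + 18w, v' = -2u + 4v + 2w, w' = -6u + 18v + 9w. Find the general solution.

Coefficient matrix A = [[-15, 39, 18], [-2, 4, 2], [-6, 18, 9]].
det(A - λI) = 0 gives eigenvalues λ = -3, -2, 3.
For λ=-3: eigenvector (8,2,1).
For λ=-2: eigenvector (3,1,0).
For λ=3: eigenvector (1,0,1).
General solution: c_1e^(-3t)(8,2,1) + c_2e^(-2t)(3,1,0) + c_3e^(3t)(1,0,1).

u(t) = 8c_1e^(-3t) + 3c_2e^(-2t) + c_3e^(3t), v(t) = 2c_1e^(-3t) + c_2e^(-2t), w(t) = c_1e^(-3t) + c_3e^(3t)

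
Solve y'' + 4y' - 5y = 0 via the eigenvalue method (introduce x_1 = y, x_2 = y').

y(t) = C_1e^(t) + C_2e^(-5t)

Let x_1 = y, x_2 = y'. Then x_1' = x_2 and x_2' = 5x_1 - 4x_2.
A = [[0,1],[5,-4]]; det(A-λI) = λ^2 + 4λ - 5.
Eigenvalues λ = 1, -5 with eigenvectors (1,1), (1,-5).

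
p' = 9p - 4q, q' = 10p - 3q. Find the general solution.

Coefficient matrix A = [[9, -4], [10, -3]].
Characteristic polynomial det(A - λI) = λ^2 - 6λ + 13 = 0.
Eigenvalues λ = 3 ± 2i (complex conjugate pair).
For λ=3+2i: an eigenvector is (1,2) - i(-1,-1) = (1 + i, 2 + i).
A real fundamental pair from Re and Im of e^((3+2i)t)v: X_1 = e^(3t)(cos(2t)·(1,2) + sin(2t)·(-1,-1)), X_2 = e^(3t)(sin(2t)·(1,2) - cos(2t)·(-1,-1)).
General solution: C_1X_1 + C_2X_2.

p(t) = -C_1e^(3t)sin(2t) + C_1e^(3t)cos(2t) + C_2e^(3t)sin(2t) + C_2e^(3t)cos(2t), q(t) = -C_1e^(3t)sin(2t) + 2C_1e^(3t)cos(2t) + 2C_2e^(3t)sin(2t) + C_2e^(3t)cos(2t)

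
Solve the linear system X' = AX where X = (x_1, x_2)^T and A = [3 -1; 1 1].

x_1(t) = -K_1e^(2t) - K_2te^(2t) + K_2e^(2t), x_2(t) = -K_1e^(2t) - K_2te^(2t) + 2K_2e^(2t)

Coefficient matrix A = [[3, -1], [1, 1]].
Characteristic polynomial det(A - λI) = λ^2 - 4λ + 4 = 0.
Single eigenvalue λ = 2 with algebraic multiplicity 2.
Eigenvector v = (-1,-1); generalized eigenvector w with (A-λI)w=v is (1,2).
General solution: e^(2t)[K_1·v + K_2·(t·v + w)].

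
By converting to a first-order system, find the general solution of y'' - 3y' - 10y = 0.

Let x_1 = y, x_2 = y'. Then x_1' = x_2 and x_2' = 10x_1 + 3x_2.
A = [[0,1],[10,3]]; det(A-λI) = λ^2 - 3λ - 10.
Eigenvalues λ = 5, -2 with eigenvectors (1,5), (1,-2).

y(t) = C_1e^(5t) + C_2e^(-2t)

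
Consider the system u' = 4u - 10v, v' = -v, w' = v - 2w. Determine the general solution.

Coefficient matrix A = [[4, -10, 0], [0, -1, 0], [0, 1, -2]].
det(A - λI) = 0 gives eigenvalues λ = -2, -1, 4.
For λ=-2: eigenvector (0,0,1).
For λ=-1: eigenvector (2,1,1).
For λ=4: eigenvector (1,0,0).
General solution: K_1e^(-2t)(0,0,1) + K_2e^(-t)(2,1,1) + K_3e^(4t)(1,0,0).

u(t) = 2K_2e^(-t) + K_3e^(4t), v(t) = K_2e^(-t), w(t) = K_1e^(-2t) + K_2e^(-t)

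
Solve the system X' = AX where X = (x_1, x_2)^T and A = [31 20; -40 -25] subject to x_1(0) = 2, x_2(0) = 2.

Coefficient matrix A = [[31, 20], [-40, -25]].
Characteristic polynomial det(A - λI) = λ^2 - 6λ + 25 = 0.
Eigenvalues λ = 3 ± 4i (complex conjugate pair).
For λ=3+4i: an eigenvector is (-2,3) - i(1,-1) = (-2 - i, 3 + i).
A real fundamental pair from Re and Im of e^((3+4i)t)v: X_1 = e^(3t)(cos(4t)·(-2,3) + sin(4t)·(1,-1)), X_2 = e^(3t)(sin(4t)·(-2,3) - cos(4t)·(1,-1)).
General solution: K_1X_1 + K_2X_2.
Applying x_1(0)=2, x_2(0)=2 gives K_1=4, K_2=-10.

x_1(t) = 24e^(3t)sin(4t) + 2e^(3t)cos(4t), x_2(t) = -34e^(3t)sin(4t) + 2e^(3t)cos(4t)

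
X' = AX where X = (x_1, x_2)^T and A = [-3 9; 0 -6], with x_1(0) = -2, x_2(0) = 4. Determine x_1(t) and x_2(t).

Coefficient matrix A = [[-3, 9], [0, -6]].
Characteristic polynomial det(A - λI) = λ^2 + 9λ + 18 = 0.
Eigenvalues λ = -3, -6.
For λ=-3: (A-λI) row 1 is [0, 9], so an eigenvector is (-1, 0).
For λ=-6: (A-λI) row 1 is [3, 9], so an eigenvector is (-3, 1).
General solution: K_1e^(-3t)(-1,0) + K_2e^(-6t)(-3,1).
Applying x_1(0)=-2, x_2(0)=4 gives K_1=-10, K_2=4.

x_1(t) = 10e^(-3t) - 12e^(-6t), x_2(t) = 4e^(-6t)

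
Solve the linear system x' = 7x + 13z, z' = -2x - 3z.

Coefficient matrix A = [[7, 13], [-2, -3]].
Characteristic polynomial det(A - λI) = λ^2 - 4λ + 5 = 0.
Eigenvalues λ = 2 ± i (complex conjugate pair).
For λ=2+i: an eigenvector is (3,-1) - i(2,-1) = (3 - 2i, -1 + i).
A real fundamental pair from Re and Im of e^((2+i)t)v: X_1 = e^(2t)(cos(t)·(3,-1) + sin(t)·(2,-1)), X_2 = e^(2t)(sin(t)·(3,-1) - cos(t)·(2,-1)).
General solution: c_1X_1 + c_2X_2.

x(t) = 2c_1e^(2t)sin(t) + 3c_1e^(2t)cos(t) + 3c_2e^(2t)sin(t) - 2c_2e^(2t)cos(t), z(t) = -c_1e^(2t)sin(t) - c_1e^(2t)cos(t) - c_2e^(2t)sin(t) + c_2e^(2t)cos(t)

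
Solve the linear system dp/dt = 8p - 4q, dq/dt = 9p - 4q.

Coefficient matrix A = [[8, -4], [9, -4]].
Characteristic polynomial det(A - λI) = λ^2 - 4λ + 4 = 0.
Single eigenvalue λ = 2 with algebraic multiplicity 2.
Eigenvector v = (2,3); generalized eigenvector w with (A-λI)w=v is (-1,-2).
General solution: e^(2t)[K_1·v + K_2·(t·v + w)].

p(t) = 2K_1e^(2t) + 2K_2te^(2t) - K_2e^(2t), q(t) = 3K_1e^(2t) + 3K_2te^(2t) - 2K_2e^(2t)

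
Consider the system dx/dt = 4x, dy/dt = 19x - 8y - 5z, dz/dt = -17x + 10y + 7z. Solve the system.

x(t) = -K_1e^(4t), y(t) = -2K_1e^(4t) - K_2e^(2t) - K_3e^(-3t), z(t) = K_1e^(4t) + 2K_2e^(2t) + K_3e^(-3t)

Coefficient matrix A = [[4, 0, 0], [19, -8, -5], [-17, 10, 7]].
det(A - λI) = 0 gives eigenvalues λ = 4, 2, -3.
For λ=4: eigenvector (-1,-2,1).
For λ=2: eigenvector (0,-1,2).
For λ=-3: eigenvector (0,-1,1).
General solution: K_1e^(4t)(-1,-2,1) + K_2e^(2t)(0,-1,2) + K_3e^(-3t)(0,-1,1).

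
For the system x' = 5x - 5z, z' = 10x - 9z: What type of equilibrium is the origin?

A = [[5,-5],[10,-9]]; det(A-λI) = λ^2 + 4λ + 5.
λ = -2 ± i: negative real part.

stable spiral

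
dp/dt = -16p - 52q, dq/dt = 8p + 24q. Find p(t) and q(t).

p(t) = -3C_1e^(4t)sin(4t) - 2C_1e^(4t)cos(4t) - 2C_2e^(4t)sin(4t) + 3C_2e^(4t)cos(4t), q(t) = C_1e^(4t)sin(4t) + C_1e^(4t)cos(4t) + C_2e^(4t)sin(4t) - C_2e^(4t)cos(4t)

Coefficient matrix A = [[-16, -52], [8, 24]].
Characteristic polynomial det(A - λI) = λ^2 - 8λ + 32 = 0.
Eigenvalues λ = 4 ± 4i (complex conjugate pair).
For λ=4+4i: an eigenvector is (-2,1) - i(-3,1) = (-2 + 3i, 1 - i).
A real fundamental pair from Re and Im of e^((4+4i)t)v: X_1 = e^(4t)(cos(4t)·(-2,1) + sin(4t)·(-3,1)), X_2 = e^(4t)(sin(4t)·(-2,1) - cos(4t)·(-3,1)).
General solution: C_1X_1 + C_2X_2.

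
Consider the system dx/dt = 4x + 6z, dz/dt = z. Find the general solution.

x(t) = 2c_1e^(t) + c_2e^(4t), z(t) = -c_1e^(t)

Coefficient matrix A = [[4, 6], [0, 1]].
Characteristic polynomial det(A - λI) = λ^2 - 5λ + 4 = 0.
Eigenvalues λ = 1, 4.
For λ=1: (A-λI) row 1 is [3, 6], so an eigenvector is (2, -1).
For λ=4: (A-λI) row 1 is [0, 6], so an eigenvector is (1, 0).
General solution: c_1e^(t)(2,-1) + c_2e^(4t)(1,0).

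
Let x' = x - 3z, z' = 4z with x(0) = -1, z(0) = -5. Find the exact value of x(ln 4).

A = [[1,-3],[0,4]]; eigenvalues λ = 4, 1.
Eigenvectors: (-1,1) for λ=4, (-1,0) for λ=1.
From the initial condition, c_1 = -5, c_2 = 6.
x(ln 4) = (-5)(4^4)(-1) + (6)(4^1)(-1) = 1256.

1256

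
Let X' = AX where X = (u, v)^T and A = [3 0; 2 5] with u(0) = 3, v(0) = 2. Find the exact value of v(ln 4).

A = [[3,0],[2,5]]; eigenvalues λ = 3, 5.
Eigenvectors: (-1,1) for λ=3, (0,1) for λ=5.
From the initial condition, c_1 = -3, c_2 = 5.
v(ln 4) = (-3)(4^3)(1) + (5)(4^5)(1) = 4928.

4928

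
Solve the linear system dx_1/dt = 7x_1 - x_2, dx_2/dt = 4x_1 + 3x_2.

Coefficient matrix A = [[7, -1], [4, 3]].
Characteristic polynomial det(A - λI) = λ^2 - 10λ + 25 = 0.
Single eigenvalue λ = 5 with algebraic multiplicity 2.
Eigenvector v = (-1,-2); generalized eigenvector w with (A-λI)w=v is (0,1).
General solution: e^(5t)[C_1·v + C_2·(t·v + w)].

x_1(t) = -C_1e^(5t) - C_2te^(5t), x_2(t) = -2C_1e^(5t) - 2C_2te^(5t) + C_2e^(5t)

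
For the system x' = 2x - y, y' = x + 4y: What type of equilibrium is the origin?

A = [[2,-1],[1,4]]; det(A-λI) = λ^2 - 6λ + 9.
repeated λ = 3 with a single eigenvector.

unstable improper node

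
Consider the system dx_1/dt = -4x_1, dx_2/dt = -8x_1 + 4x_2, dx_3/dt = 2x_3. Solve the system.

Coefficient matrix A = [[-4, 0, 0], [-8, 4, 0], [0, 0, 2]].
det(A - λI) = 0 gives eigenvalues λ = 4, -4, 2.
For λ=4: eigenvector (0,1,0).
For λ=-4: eigenvector (1,1,0).
For λ=2: eigenvector (0,0,1).
General solution: K_1e^(4t)(0,1,0) + K_2e^(-4t)(1,1,0) + K_3e^(2t)(0,0,1).

x_1(t) = K_2e^(-4t), x_2(t) = K_1e^(4t) + K_2e^(-4t), x_3(t) = K_3e^(2t)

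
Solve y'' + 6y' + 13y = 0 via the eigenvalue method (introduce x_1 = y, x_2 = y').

y(t) = c_1e^(-3t)cos(2t) + c_2e^(-3t)sin(2t)

Let x_1 = y, x_2 = y'. Then x_1' = x_2 and x_2' = -13x_1 - 6x_2.
A = [[0,1],[-13,-6]]; det(A-λI) = λ^2 + 6λ + 13.
Eigenvalues λ = -3 ± 2i.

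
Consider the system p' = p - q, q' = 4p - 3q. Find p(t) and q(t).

p(t) = -K_1e^(-t) - K_2te^(-t) + K_2e^(-t), q(t) = -2K_1e^(-t) - 2K_2te^(-t) + 3K_2e^(-t)

Coefficient matrix A = [[1, -1], [4, -3]].
Characteristic polynomial det(A - λI) = λ^2 + 2λ + 1 = 0.
Single eigenvalue λ = -1 with algebraic multiplicity 2.
Eigenvector v = (-1,-2); generalized eigenvector w with (A-λI)w=v is (1,3).
General solution: e^(-t)[K_1·v + K_2·(t·v + w)].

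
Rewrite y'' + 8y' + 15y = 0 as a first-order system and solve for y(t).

Let x_1 = y, x_2 = y'. Then x_1' = x_2 and x_2' = -15x_1 - 8x_2.
A = [[0,1],[-15,-8]]; det(A-λI) = λ^2 + 8λ + 15.
Eigenvalues λ = -5, -3 with eigenvectors (1,-5), (1,-3).

y(t) = C_1e^(-5t) + C_2e^(-3t)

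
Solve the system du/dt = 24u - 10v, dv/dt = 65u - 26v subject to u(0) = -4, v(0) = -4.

Coefficient matrix A = [[24, -10], [65, -26]].
Characteristic polynomial det(A - λI) = λ^2 + 2λ + 26 = 0.
Eigenvalues λ = -1 ± 5i (complex conjugate pair).
For λ=-1+5i: an eigenvector is (1,3) - i(-1,-2) = (1 + i, 3 + 2i).
A real fundamental pair from Re and Im of e^((-1+5i)t)v: X_1 = e^(-t)(cos(5t)·(1,3) + sin(5t)·(-1,-2)), X_2 = e^(-t)(sin(5t)·(1,3) - cos(5t)·(-1,-2)).
General solution: c_1X_1 + c_2X_2.
Applying u(0)=-4, v(0)=-4 gives c_1=4, c_2=-8.

u(t) = -12e^(-t)sin(5t) - 4e^(-t)cos(5t), v(t) = -32e^(-t)sin(5t) - 4e^(-t)cos(5t)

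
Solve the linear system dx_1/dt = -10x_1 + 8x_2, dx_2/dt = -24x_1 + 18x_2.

x_1(t) = -2K_1e^(2t) - K_2e^(6t), x_2(t) = -3K_1e^(2t) - 2K_2e^(6t)

Coefficient matrix A = [[-10, 8], [-24, 18]].
Characteristic polynomial det(A - λI) = λ^2 - 8λ + 12 = 0.
Eigenvalues λ = 2, 6.
For λ=2: (A-λI) row 1 is [-12, 8], so an eigenvector is (-2, -3).
For λ=6: (A-λI) row 1 is [-16, 8], so an eigenvector is (-1, -2).
General solution: K_1e^(2t)(-2,-3) + K_2e^(6t)(-1,-2).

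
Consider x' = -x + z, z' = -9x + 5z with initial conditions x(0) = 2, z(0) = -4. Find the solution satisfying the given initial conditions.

x(t) = -10te^(2t) + 2e^(2t), z(t) = -30te^(2t) - 4e^(2t)

Coefficient matrix A = [[-1, 1], [-9, 5]].
Characteristic polynomial det(A - λI) = λ^2 - 4λ + 4 = 0.
Single eigenvalue λ = 2 with algebraic multiplicity 2.
Eigenvector v = (-1,-3); generalized eigenvector w with (A-λI)w=v is (0,-1).
General solution: e^(2t)[C_1·v + C_2·(t·v + w)].
Applying x(0)=2, z(0)=-4 gives C_1=-2, C_2=10.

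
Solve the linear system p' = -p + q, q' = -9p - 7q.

p(t) = C_1e^(-4t) + C_2te^(-4t) + C_2e^(-4t), q(t) = -3C_1e^(-4t) - 3C_2te^(-4t) - 2C_2e^(-4t)

Coefficient matrix A = [[-1, 1], [-9, -7]].
Characteristic polynomial det(A - λI) = λ^2 + 8λ + 16 = 0.
Single eigenvalue λ = -4 with algebraic multiplicity 2.
Eigenvector v = (1,-3); generalized eigenvector w with (A-λI)w=v is (1,-2).
General solution: e^(-4t)[C_1·v + C_2·(t·v + w)].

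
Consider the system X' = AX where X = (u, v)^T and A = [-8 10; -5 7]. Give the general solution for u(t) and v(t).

Coefficient matrix A = [[-8, 10], [-5, 7]].
Characteristic polynomial det(A - λI) = λ^2 + λ - 6 = 0.
Eigenvalues λ = 2, -3.
For λ=2: (A-λI) row 1 is [-10, 10], so an eigenvector is (-1, -1).
For λ=-3: (A-λI) row 1 is [-5, 10], so an eigenvector is (2, 1).
General solution: C_1e^(2t)(-1,-1) + C_2e^(-3t)(2,1).

u(t) = -C_1e^(2t) + 2C_2e^(-3t), v(t) = -C_1e^(2t) + C_2e^(-3t)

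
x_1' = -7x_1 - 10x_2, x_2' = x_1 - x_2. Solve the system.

x_1(t) = -c_1e^(-4t)sin(t) - 3c_1e^(-4t)cos(t) - 3c_2e^(-4t)sin(t) + c_2e^(-4t)cos(t), x_2(t) = c_1e^(-4t)cos(t) + c_2e^(-4t)sin(t)

Coefficient matrix A = [[-7, -10], [1, -1]].
Characteristic polynomial det(A - λI) = λ^2 + 8λ + 17 = 0.
Eigenvalues λ = -4 ± i (complex conjugate pair).
For λ=-4+i: an eigenvector is (-3,1) - i(-1,0) = (-3 + i, 1).
A real fundamental pair from Re and Im of e^((-4+i)t)v: X_1 = e^(-4t)(cos(t)·(-3,1) + sin(t)·(-1,0)), X_2 = e^(-4t)(sin(t)·(-3,1) - cos(t)·(-1,0)).
General solution: c_1X_1 + c_2X_2.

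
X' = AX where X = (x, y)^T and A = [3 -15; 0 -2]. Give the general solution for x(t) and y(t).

x(t) = -3K_1e^(-2t) + K_2e^(3t), y(t) = -K_1e^(-2t)

Coefficient matrix A = [[3, -15], [0, -2]].
Characteristic polynomial det(A - λI) = λ^2 - λ - 6 = 0.
Eigenvalues λ = -2, 3.
For λ=-2: (A-λI) row 1 is [5, -15], so an eigenvector is (-3, -1).
For λ=3: (A-λI) row 1 is [0, -15], so an eigenvector is (1, 0).
General solution: K_1e^(-2t)(-3,-1) + K_2e^(3t)(1,0).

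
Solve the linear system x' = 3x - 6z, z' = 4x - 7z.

Coefficient matrix A = [[3, -6], [4, -7]].
Characteristic polynomial det(A - λI) = λ^2 + 4λ + 3 = 0.
Eigenvalues λ = -3, -1.
For λ=-3: (A-λI) row 1 is [6, -6], so an eigenvector is (-1, -1).
For λ=-1: (A-λI) row 1 is [4, -6], so an eigenvector is (3, 2).
General solution: K_1e^(-3t)(-1,-1) + K_2e^(-t)(3,2).

x(t) = -K_1e^(-3t) + 3K_2e^(-t), z(t) = -K_1e^(-3t) + 2K_2e^(-t)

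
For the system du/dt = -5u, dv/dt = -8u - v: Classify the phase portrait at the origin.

stable node

A = [[-5,0],[-8,-1]]; det(A-λI) = λ^2 + 6λ + 5.
λ = -5, -1: both negative.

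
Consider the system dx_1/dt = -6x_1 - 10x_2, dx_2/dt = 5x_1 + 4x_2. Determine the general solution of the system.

x_1(t) = -C_1e^(-t)sin(5t) + C_1e^(-t)cos(5t) + C_2e^(-t)sin(5t) + C_2e^(-t)cos(5t), x_2(t) = C_1e^(-t)sin(5t) - C_2e^(-t)cos(5t)

Coefficient matrix A = [[-6, -10], [5, 4]].
Characteristic polynomial det(A - λI) = λ^2 + 2λ + 26 = 0.
Eigenvalues λ = -1 ± 5i (complex conjugate pair).
For λ=-1+5i: an eigenvector is (1,0) - i(-1,1) = (1 + i, 0 - i).
A real fundamental pair from Re and Im of e^((-1+5i)t)v: X_1 = e^(-t)(cos(5t)·(1,0) + sin(5t)·(-1,1)), X_2 = e^(-t)(sin(5t)·(1,0) - cos(5t)·(-1,1)).
General solution: C_1X_1 + C_2X_2.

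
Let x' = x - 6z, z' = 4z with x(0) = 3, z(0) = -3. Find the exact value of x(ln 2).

90

A = [[1,-6],[0,4]]; eigenvalues λ = 4, 1.
Eigenvectors: (2,-1) for λ=4, (-1,0) for λ=1.
From the initial condition, c_1 = 3, c_2 = 3.
x(ln 2) = (3)(2^4)(2) + (3)(2^1)(-1) = 90.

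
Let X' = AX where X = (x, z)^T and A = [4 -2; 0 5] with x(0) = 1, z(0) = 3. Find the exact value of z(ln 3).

A = [[4,-2],[0,5]]; eigenvalues λ = 4, 5.
Eigenvectors: (1,0) for λ=4, (-2,1) for λ=5.
From the initial condition, c_1 = 7, c_2 = 3.
z(ln 3) = (7)(3^4)(0) + (3)(3^5)(1) = 729.

729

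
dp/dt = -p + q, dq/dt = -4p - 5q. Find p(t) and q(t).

Coefficient matrix A = [[-1, 1], [-4, -5]].
Characteristic polynomial det(A - λI) = λ^2 + 6λ + 9 = 0.
Single eigenvalue λ = -3 with algebraic multiplicity 2.
Eigenvector v = (-1,2); generalized eigenvector w with (A-λI)w=v is (0,-1).
General solution: e^(-3t)[C_1·v + C_2·(t·v + w)].

p(t) = -C_1e^(-3t) - C_2te^(-3t), q(t) = 2C_1e^(-3t) + 2C_2te^(-3t) - C_2e^(-3t)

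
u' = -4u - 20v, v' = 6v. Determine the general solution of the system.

Coefficient matrix A = [[-4, -20], [0, 6]].
Characteristic polynomial det(A - λI) = λ^2 - 2λ - 24 = 0.
Eigenvalues λ = 6, -4.
For λ=6: (A-λI) row 1 is [-10, -20], so an eigenvector is (-2, 1).
For λ=-4: (A-λI) row 1 is [0, -20], so an eigenvector is (-1, 0).
General solution: C_1e^(6t)(-2,1) + C_2e^(-4t)(-1,0).

u(t) = -2C_1e^(6t) - C_2e^(-4t), v(t) = C_1e^(6t)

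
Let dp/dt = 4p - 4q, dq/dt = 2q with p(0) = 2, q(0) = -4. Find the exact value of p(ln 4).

2432

A = [[4,-4],[0,2]]; eigenvalues λ = 2, 4.
Eigenvectors: (2,1) for λ=2, (-1,0) for λ=4.
From the initial condition, c_1 = -4, c_2 = -10.
p(ln 4) = (-4)(4^2)(2) + (-10)(4^4)(-1) = 2432.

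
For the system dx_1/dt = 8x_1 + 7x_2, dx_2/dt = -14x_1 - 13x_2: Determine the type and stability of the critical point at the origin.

A = [[8,7],[-14,-13]]; det(A-λI) = λ^2 + 5λ - 6.
λ = 1, -6: opposite signs.

saddle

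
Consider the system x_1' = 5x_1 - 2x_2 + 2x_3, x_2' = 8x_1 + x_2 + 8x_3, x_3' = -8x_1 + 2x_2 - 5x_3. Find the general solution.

x_1(t) = C_1e^(-3t) - C_2e^(3t) - C_3e^(t), x_2(t) = 2C_1e^(-3t) - C_3e^(t), x_3(t) = -2C_1e^(-3t) + C_2e^(3t) + C_3e^(t)

Coefficient matrix A = [[5, -2, 2], [8, 1, 8], [-8, 2, -5]].
det(A - λI) = 0 gives eigenvalues λ = -3, 3, 1.
For λ=-3: eigenvector (1,2,-2).
For λ=3: eigenvector (-1,0,1).
For λ=1: eigenvector (-1,-1,1).
General solution: C_1e^(-3t)(1,2,-2) + C_2e^(3t)(-1,0,1) + C_3e^(t)(-1,-1,1).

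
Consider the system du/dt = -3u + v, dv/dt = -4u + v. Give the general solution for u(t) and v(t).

Coefficient matrix A = [[-3, 1], [-4, 1]].
Characteristic polynomial det(A - λI) = λ^2 + 2λ + 1 = 0.
Single eigenvalue λ = -1 with algebraic multiplicity 2.
Eigenvector v = (-1,-2); generalized eigenvector w with (A-λI)w=v is (0,-1).
General solution: e^(-t)[C_1·v + C_2·(t·v + w)].

u(t) = -C_1e^(-t) - C_2te^(-t), v(t) = -2C_1e^(-t) - 2C_2te^(-t) - C_2e^(-t)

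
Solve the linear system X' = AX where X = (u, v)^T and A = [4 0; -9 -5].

Coefficient matrix A = [[4, 0], [-9, -5]].
Characteristic polynomial det(A - λI) = λ^2 + λ - 20 = 0.
Eigenvalues λ = 4, -5.
For λ=4: (A-λI) row 2 is [-9, -9], so an eigenvector is (1, -1).
For λ=-5: (A-λI) row 1 is [9, 0], so an eigenvector is (0, 1).
General solution: c_1e^(4t)(1,-1) + c_2e^(-5t)(0,1).

u(t) = c_1e^(4t), v(t) = -c_1e^(4t) + c_2e^(-5t)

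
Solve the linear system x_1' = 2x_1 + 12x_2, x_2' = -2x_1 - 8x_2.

x_1(t) = 3c_1e^(-2t) - 2c_2e^(-4t), x_2(t) = -c_1e^(-2t) + c_2e^(-4t)

Coefficient matrix A = [[2, 12], [-2, -8]].
Characteristic polynomial det(A - λI) = λ^2 + 6λ + 8 = 0.
Eigenvalues λ = -2, -4.
For λ=-2: (A-λI) row 1 is [4, 12], so an eigenvector is (3, -1).
For λ=-4: (A-λI) row 1 is [6, 12], so an eigenvector is (-2, 1).
General solution: c_1e^(-2t)(3,-1) + c_2e^(-4t)(-2,1).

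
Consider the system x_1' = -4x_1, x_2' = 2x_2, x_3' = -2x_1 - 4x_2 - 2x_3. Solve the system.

Coefficient matrix A = [[-4, 0, 0], [0, 2, 0], [-2, -4, -2]].
det(A - λI) = 0 gives eigenvalues λ = 2, -2, -4.
For λ=2: eigenvector (0,1,-1).
For λ=-2: eigenvector (0,0,-1).
For λ=-4: eigenvector (1,0,1).
General solution: K_1e^(2t)(0,1,-1) + K_2e^(-2t)(0,0,-1) + K_3e^(-4t)(1,0,1).

x_1(t) = K_3e^(-4t), x_2(t) = K_1e^(2t), x_3(t) = -K_1e^(2t) - K_2e^(-2t) + K_3e^(-4t)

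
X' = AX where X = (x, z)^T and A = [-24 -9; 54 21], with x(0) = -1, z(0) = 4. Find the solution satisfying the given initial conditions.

Coefficient matrix A = [[-24, -9], [54, 21]].
Characteristic polynomial det(A - λI) = λ^2 + 3λ - 18 = 0.
Eigenvalues λ = 3, -6.
For λ=3: (A-λI) row 1 is [-27, -9], so an eigenvector is (-1, 3).
For λ=-6: (A-λI) row 1 is [-18, -9], so an eigenvector is (1, -2).
General solution: C_1e^(3t)(-1,3) + C_2e^(-6t)(1,-2).
Applying x(0)=-1, z(0)=4 gives C_1=2, C_2=1.

x(t) = -2e^(3t) + e^(-6t), z(t) = 6e^(3t) - 2e^(-6t)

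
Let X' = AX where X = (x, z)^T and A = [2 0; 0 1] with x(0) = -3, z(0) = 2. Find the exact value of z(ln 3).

6

A = [[2,0],[0,1]]; eigenvalues λ = 1, 2.
Eigenvectors: (0,-1) for λ=1, (1,0) for λ=2.
From the initial condition, c_1 = -2, c_2 = -3.
z(ln 3) = (-2)(3^1)(-1) + (-3)(3^2)(0) = 6.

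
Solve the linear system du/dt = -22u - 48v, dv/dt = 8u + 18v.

u(t) = 3K_1e^(-6t) - 2K_2e^(2t), v(t) = -K_1e^(-6t) + K_2e^(2t)

Coefficient matrix A = [[-22, -48], [8, 18]].
Characteristic polynomial det(A - λI) = λ^2 + 4λ - 12 = 0.
Eigenvalues λ = -6, 2.
For λ=-6: (A-λI) row 1 is [-16, -48], so an eigenvector is (3, -1).
For λ=2: (A-λI) row 1 is [-24, -48], so an eigenvector is (-2, 1).
General solution: K_1e^(-6t)(3,-1) + K_2e^(2t)(-2,1).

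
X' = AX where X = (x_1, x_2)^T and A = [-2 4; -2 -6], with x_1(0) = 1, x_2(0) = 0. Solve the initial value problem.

x_1(t) = e^(-4t)sin(2t) + e^(-4t)cos(2t), x_2(t) = -e^(-4t)sin(2t)

Coefficient matrix A = [[-2, 4], [-2, -6]].
Characteristic polynomial det(A - λI) = λ^2 + 8λ + 20 = 0.
Eigenvalues λ = -4 ± 2i (complex conjugate pair).
For λ=-4+2i: an eigenvector is (-1,1) - i(1,0) = (-1 - i, 1).
A real fundamental pair from Re and Im of e^((-4+2i)t)v: X_1 = e^(-4t)(cos(2t)·(-1,1) + sin(2t)·(1,0)), X_2 = e^(-4t)(sin(2t)·(-1,1) - cos(2t)·(1,0)).
General solution: C_1X_1 + C_2X_2.
Applying x_1(0)=1, x_2(0)=0 gives C_1=0, C_2=-1.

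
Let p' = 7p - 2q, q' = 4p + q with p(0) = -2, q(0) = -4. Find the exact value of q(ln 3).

A = [[7,-2],[4,1]]; eigenvalues λ = 5, 3.
Eigenvectors: (-1,-1) for λ=5, (-1,-2) for λ=3.
From the initial condition, c_1 = 0, c_2 = 2.
q(ln 3) = (0)(3^5)(-1) + (2)(3^3)(-2) = -108.

-108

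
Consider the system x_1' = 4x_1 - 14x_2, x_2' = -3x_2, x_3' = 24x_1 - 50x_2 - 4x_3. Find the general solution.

Coefficient matrix A = [[4, -14, 0], [0, -3, 0], [24, -50, -4]].
det(A - λI) = 0 gives eigenvalues λ = 4, -3, -4.
For λ=4: eigenvector (1,0,3).
For λ=-3: eigenvector (2,1,-2).
For λ=-4: eigenvector (0,0,1).
General solution: C_1e^(4t)(1,0,3) + C_2e^(-3t)(2,1,-2) + C_3e^(-4t)(0,0,1).

x_1(t) = C_1e^(4t) + 2C_2e^(-3t), x_2(t) = C_2e^(-3t), x_3(t) = 3C_1e^(4t) - 2C_2e^(-3t) + C_3e^(-4t)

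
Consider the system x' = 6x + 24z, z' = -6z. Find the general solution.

x(t) = -K_1e^(6t) - 2K_2e^(-6t), z(t) = K_2e^(-6t)

Coefficient matrix A = [[6, 24], [0, -6]].
Characteristic polynomial det(A - λI) = λ^2 - 36 = 0.
Eigenvalues λ = 6, -6.
For λ=6: (A-λI) row 1 is [0, 24], so an eigenvector is (-1, 0).
For λ=-6: (A-λI) row 1 is [12, 24], so an eigenvector is (-2, 1).
General solution: K_1e^(6t)(-1,0) + K_2e^(-6t)(-2,1).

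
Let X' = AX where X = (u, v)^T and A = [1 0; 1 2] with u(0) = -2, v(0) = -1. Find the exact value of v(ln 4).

A = [[1,0],[1,2]]; eigenvalues λ = 1, 2.
Eigenvectors: (-1,1) for λ=1, (0,-1) for λ=2.
From the initial condition, c_1 = 2, c_2 = 3.
v(ln 4) = (2)(4^1)(1) + (3)(4^2)(-1) = -40.

-40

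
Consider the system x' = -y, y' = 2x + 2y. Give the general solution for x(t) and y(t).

x(t) = -C_1e^(t)sin(t) + C_2e^(t)cos(t), y(t) = C_1e^(t)sin(t) + C_1e^(t)cos(t) + C_2e^(t)sin(t) - C_2e^(t)cos(t)

Coefficient matrix A = [[0, -1], [2, 2]].
Characteristic polynomial det(A - λI) = λ^2 - 2λ + 2 = 0.
Eigenvalues λ = 1 ± i (complex conjugate pair).
For λ=1+i: an eigenvector is (0,1) - i(-1,1) = (0 + i, 1 - i).
A real fundamental pair from Re and Im of e^((1+i)t)v: X_1 = e^(t)(cos(t)·(0,1) + sin(t)·(-1,1)), X_2 = e^(t)(sin(t)·(0,1) - cos(t)·(-1,1)).
General solution: C_1X_1 + C_2X_2.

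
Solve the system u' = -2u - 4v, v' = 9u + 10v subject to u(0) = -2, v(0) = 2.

Coefficient matrix A = [[-2, -4], [9, 10]].
Characteristic polynomial det(A - λI) = λ^2 - 8λ + 16 = 0.
Single eigenvalue λ = 4 with algebraic multiplicity 2.
Eigenvector v = (-2,3); generalized eigenvector w with (A-λI)w=v is (-1,2).
General solution: e^(4t)[K_1·v + K_2·(t·v + w)].
Applying u(0)=-2, v(0)=2 gives K_1=2, K_2=-2.

u(t) = 4te^(4t) - 2e^(4t), v(t) = -6te^(4t) + 2e^(4t)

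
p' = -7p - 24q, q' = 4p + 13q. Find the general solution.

Coefficient matrix A = [[-7, -24], [4, 13]].
Characteristic polynomial det(A - λI) = λ^2 - 6λ + 5 = 0.
Eigenvalues λ = 5, 1.
For λ=5: (A-λI) row 1 is [-12, -24], so an eigenvector is (-2, 1).
For λ=1: (A-λI) row 1 is [-8, -24], so an eigenvector is (3, -1).
General solution: K_1e^(5t)(-2,1) + K_2e^(t)(3,-1).

p(t) = -2K_1e^(5t) + 3K_2e^(t), q(t) = K_1e^(5t) - K_2e^(t)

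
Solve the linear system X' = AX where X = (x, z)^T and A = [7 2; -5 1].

x(t) = -c_1e^(4t)sin(t) - c_1e^(4t)cos(t) - c_2e^(4t)sin(t) + c_2e^(4t)cos(t), z(t) = 2c_1e^(4t)sin(t) + c_1e^(4t)cos(t) + c_2e^(4t)sin(t) - 2c_2e^(4t)cos(t)

Coefficient matrix A = [[7, 2], [-5, 1]].
Characteristic polynomial det(A - λI) = λ^2 - 8λ + 17 = 0.
Eigenvalues λ = 4 ± i (complex conjugate pair).
For λ=4+i: an eigenvector is (-1,1) - i(-1,2) = (-1 + i, 1 - 2i).
A real fundamental pair from Re and Im of e^((4+i)t)v: X_1 = e^(4t)(cos(t)·(-1,1) + sin(t)·(-1,2)), X_2 = e^(4t)(sin(t)·(-1,1) - cos(t)·(-1,2)).
General solution: c_1X_1 + c_2X_2.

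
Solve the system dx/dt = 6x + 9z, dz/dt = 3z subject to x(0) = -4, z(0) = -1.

x(t) = -7e^(6t) + 3e^(3t), z(t) = -e^(3t)

Coefficient matrix A = [[6, 9], [0, 3]].
Characteristic polynomial det(A - λI) = λ^2 - 9λ + 18 = 0.
Eigenvalues λ = 3, 6.
For λ=3: (A-λI) row 1 is [3, 9], so an eigenvector is (3, -1).
For λ=6: (A-λI) row 1 is [0, 9], so an eigenvector is (1, 0).
General solution: K_1e^(3t)(3,-1) + K_2e^(6t)(1,0).
Applying x(0)=-4, z(0)=-1 gives K_1=1, K_2=-7.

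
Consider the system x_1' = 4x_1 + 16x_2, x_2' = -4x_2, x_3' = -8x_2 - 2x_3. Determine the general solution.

Coefficient matrix A = [[4, 16, 0], [0, -4, 0], [0, -8, -2]].
det(A - λI) = 0 gives eigenvalues λ = 4, -4, -2.
For λ=4: eigenvector (1,0,0).
For λ=-4: eigenvector (-2,1,4).
For λ=-2: eigenvector (0,0,1).
General solution: c_1e^(4t)(1,0,0) + c_2e^(-4t)(-2,1,4) + c_3e^(-2t)(0,0,1).

x_1(t) = c_1e^(4t) - 2c_2e^(-4t), x_2(t) = c_2e^(-4t), x_3(t) = 4c_2e^(-4t) + c_3e^(-2t)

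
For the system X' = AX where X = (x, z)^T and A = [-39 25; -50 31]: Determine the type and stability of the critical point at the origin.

A = [[-39,25],[-50,31]]; det(A-λI) = λ^2 + 8λ + 41.
λ = -4 ± 5i: negative real part.

stable spiral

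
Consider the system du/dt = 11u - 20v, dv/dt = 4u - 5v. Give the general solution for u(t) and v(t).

u(t) = -2c_1e^(3t)sin(4t) - c_1e^(3t)cos(4t) - c_2e^(3t)sin(4t) + 2c_2e^(3t)cos(4t), v(t) = -c_1e^(3t)sin(4t) + c_2e^(3t)cos(4t)

Coefficient matrix A = [[11, -20], [4, -5]].
Characteristic polynomial det(A - λI) = λ^2 - 6λ + 25 = 0.
Eigenvalues λ = 3 ± 4i (complex conjugate pair).
For λ=3+4i: an eigenvector is (-1,0) - i(-2,-1) = (-1 + 2i, 0 + i).
A real fundamental pair from Re and Im of e^((3+4i)t)v: X_1 = e^(3t)(cos(4t)·(-1,0) + sin(4t)·(-2,-1)), X_2 = e^(3t)(sin(4t)·(-1,0) - cos(4t)·(-2,-1)).
General solution: c_1X_1 + c_2X_2.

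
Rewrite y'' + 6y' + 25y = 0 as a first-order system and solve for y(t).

y(t) = C_1e^(-3t)cos(4t) + C_2e^(-3t)sin(4t)

Let x_1 = y, x_2 = y'. Then x_1' = x_2 and x_2' = -25x_1 - 6x_2.
A = [[0,1],[-25,-6]]; det(A-λI) = λ^2 + 6λ + 25.
Eigenvalues λ = -3 ± 4i.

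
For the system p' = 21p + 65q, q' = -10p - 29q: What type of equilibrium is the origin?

stable spiral

A = [[21,65],[-10,-29]]; det(A-λI) = λ^2 + 8λ + 41.
λ = -4 ± 5i: negative real part.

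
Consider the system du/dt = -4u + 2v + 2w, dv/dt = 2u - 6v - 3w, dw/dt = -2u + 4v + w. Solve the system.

u(t) = C_1e^(-4t) + C_2e^(-2t), v(t) = -2C_1e^(-4t) - C_2e^(-2t) - C_3e^(-3t), w(t) = 2C_1e^(-4t) + 2C_2e^(-2t) + C_3e^(-3t)

Coefficient matrix A = [[-4, 2, 2], [2, -6, -3], [-2, 4, 1]].
det(A - λI) = 0 gives eigenvalues λ = -4, -2, -3.
For λ=-4: eigenvector (1,-2,2).
For λ=-2: eigenvector (1,-1,2).
For λ=-3: eigenvector (0,-1,1).
General solution: C_1e^(-4t)(1,-2,2) + C_2e^(-2t)(1,-1,2) + C_3e^(-3t)(0,-1,1).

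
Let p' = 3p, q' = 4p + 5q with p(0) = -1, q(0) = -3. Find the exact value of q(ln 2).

A = [[3,0],[4,5]]; eigenvalues λ = 5, 3.
Eigenvectors: (0,-1) for λ=5, (1,-2) for λ=3.
From the initial condition, c_1 = 5, c_2 = -1.
q(ln 2) = (5)(2^5)(-1) + (-1)(2^3)(-2) = -144.

-144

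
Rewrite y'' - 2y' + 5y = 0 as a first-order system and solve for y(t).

Let x_1 = y, x_2 = y'. Then x_1' = x_2 and x_2' = -5x_1 + 2x_2.
A = [[0,1],[-5,2]]; det(A-λI) = λ^2 - 2λ + 5.
Eigenvalues λ = 1 ± 2i.

y(t) = K_1e^(t)cos(2t) + K_2e^(t)sin(2t)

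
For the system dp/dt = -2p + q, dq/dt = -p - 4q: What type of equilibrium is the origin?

A = [[-2,1],[-1,-4]]; det(A-λI) = λ^2 + 6λ + 9.
repeated λ = -3 with a single eigenvector.

stable improper node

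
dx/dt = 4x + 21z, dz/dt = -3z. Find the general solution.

Coefficient matrix A = [[4, 21], [0, -3]].
Characteristic polynomial det(A - λI) = λ^2 - λ - 12 = 0.
Eigenvalues λ = 4, -3.
For λ=4: (A-λI) row 1 is [0, 21], so an eigenvector is (1, 0).
For λ=-3: (A-λI) row 1 is [7, 21], so an eigenvector is (3, -1).
General solution: c_1e^(4t)(1,0) + c_2e^(-3t)(3,-1).

x(t) = c_1e^(4t) + 3c_2e^(-3t), z(t) = -c_2e^(-3t)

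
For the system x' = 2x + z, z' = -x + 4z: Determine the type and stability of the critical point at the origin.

unstable improper node

A = [[2,1],[-1,4]]; det(A-λI) = λ^2 - 6λ + 9.
repeated λ = 3 with a single eigenvector.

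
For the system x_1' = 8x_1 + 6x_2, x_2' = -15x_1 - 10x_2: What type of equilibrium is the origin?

A = [[8,6],[-15,-10]]; det(A-λI) = λ^2 + 2λ + 10.
λ = -1 ± 3i: negative real part.

stable spiral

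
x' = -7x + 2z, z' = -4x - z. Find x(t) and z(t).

Coefficient matrix A = [[-7, 2], [-4, -1]].
Characteristic polynomial det(A - λI) = λ^2 + 8λ + 15 = 0.
Eigenvalues λ = -5, -3.
For λ=-5: (A-λI) row 1 is [-2, 2], so an eigenvector is (1, 1).
For λ=-3: (A-λI) row 1 is [-4, 2], so an eigenvector is (-1, -2).
General solution: K_1e^(-5t)(1,1) + K_2e^(-3t)(-1,-2).

x(t) = K_1e^(-5t) - K_2e^(-3t), z(t) = K_1e^(-5t) - 2K_2e^(-3t)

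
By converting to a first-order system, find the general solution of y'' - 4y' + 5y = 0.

y(t) = c_1e^(2t)cos(t) + c_2e^(2t)sin(t)

Let x_1 = y, x_2 = y'. Then x_1' = x_2 and x_2' = -5x_1 + 4x_2.
A = [[0,1],[-5,4]]; det(A-λI) = λ^2 - 4λ + 5.
Eigenvalues λ = 2 ± i.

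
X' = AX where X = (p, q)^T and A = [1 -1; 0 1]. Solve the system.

p(t) = K_1e^(t) + K_2te^(t) - K_2e^(t), q(t) = -K_2e^(t)

Coefficient matrix A = [[1, -1], [0, 1]].
Characteristic polynomial det(A - λI) = λ^2 - 2λ + 1 = 0.
Single eigenvalue λ = 1 with algebraic multiplicity 2.
Eigenvector v = (1,0); generalized eigenvector w with (A-λI)w=v is (-1,-1).
General solution: e^(t)[K_1·v + K_2·(t·v + w)].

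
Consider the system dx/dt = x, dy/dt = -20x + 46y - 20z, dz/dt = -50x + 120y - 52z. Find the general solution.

x(t) = K_2e^(t), y(t) = 5K_1e^(-2t) - 4K_2e^(t) + 2K_3e^(-4t), z(t) = 12K_1e^(-2t) - 10K_2e^(t) + 5K_3e^(-4t)

Coefficient matrix A = [[1, 0, 0], [-20, 46, -20], [-50, 120, -52]].
det(A - λI) = 0 gives eigenvalues λ = -2, 1, -4.
For λ=-2: eigenvector (0,5,12).
For λ=1: eigenvector (1,-4,-10).
For λ=-4: eigenvector (0,2,5).
General solution: K_1e^(-2t)(0,5,12) + K_2e^(t)(1,-4,-10) + K_3e^(-4t)(0,2,5).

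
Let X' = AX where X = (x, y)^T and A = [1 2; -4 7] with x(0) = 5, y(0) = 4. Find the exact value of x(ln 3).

-81

A = [[1,2],[-4,7]]; eigenvalues λ = 3, 5.
Eigenvectors: (-1,-1) for λ=3, (1,2) for λ=5.
From the initial condition, c_1 = -6, c_2 = -1.
x(ln 3) = (-6)(3^3)(-1) + (-1)(3^5)(1) = -81.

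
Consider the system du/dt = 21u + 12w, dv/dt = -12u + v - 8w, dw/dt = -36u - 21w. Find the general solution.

Coefficient matrix A = [[21, 0, 12], [-12, 1, -8], [-36, 0, -21]].
det(A - λI) = 0 gives eigenvalues λ = -3, 1, 3.
For λ=-3: eigenvector (1,-1,-2).
For λ=1: eigenvector (0,1,0).
For λ=3: eigenvector (2,0,-3).
General solution: K_1e^(-3t)(1,-1,-2) + K_2e^(t)(0,1,0) + K_3e^(3t)(2,0,-3).

u(t) = K_1e^(-3t) + 2K_3e^(3t), v(t) = -K_1e^(-3t) + K_2e^(t), w(t) = -2K_1e^(-3t) - 3K_3e^(3t)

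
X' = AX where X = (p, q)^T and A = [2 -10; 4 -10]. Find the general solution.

Coefficient matrix A = [[2, -10], [4, -10]].
Characteristic polynomial det(A - λI) = λ^2 + 8λ + 20 = 0.
Eigenvalues λ = -4 ± 2i (complex conjugate pair).
For λ=-4+2i: an eigenvector is (2,1) - i(1,1) = (2 - i, 1 - i).
A real fundamental pair from Re and Im of e^((-4+2i)t)v: X_1 = e^(-4t)(cos(2t)·(2,1) + sin(2t)·(1,1)), X_2 = e^(-4t)(sin(2t)·(2,1) - cos(2t)·(1,1)).
General solution: C_1X_1 + C_2X_2.

p(t) = C_1e^(-4t)sin(2t) + 2C_1e^(-4t)cos(2t) + 2C_2e^(-4t)sin(2t) - C_2e^(-4t)cos(2t), q(t) = C_1e^(-4t)sin(2t) + C_1e^(-4t)cos(2t) + C_2e^(-4t)sin(2t) - C_2e^(-4t)cos(2t)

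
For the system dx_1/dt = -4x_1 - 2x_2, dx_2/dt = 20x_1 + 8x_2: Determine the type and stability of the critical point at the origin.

A = [[-4,-2],[20,8]]; det(A-λI) = λ^2 - 4λ + 8.
λ = 2 ± 2i: positive real part.

unstable spiral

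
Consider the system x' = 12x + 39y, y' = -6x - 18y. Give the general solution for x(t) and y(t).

x(t) = 3c_1e^(-3t)sin(3t) - 2c_1e^(-3t)cos(3t) - 2c_2e^(-3t)sin(3t) - 3c_2e^(-3t)cos(3t), y(t) = -c_1e^(-3t)sin(3t) + c_1e^(-3t)cos(3t) + c_2e^(-3t)sin(3t) + c_2e^(-3t)cos(3t)

Coefficient matrix A = [[12, 39], [-6, -18]].
Characteristic polynomial det(A - λI) = λ^2 + 6λ + 18 = 0.
Eigenvalues λ = -3 ± 3i (complex conjugate pair).
For λ=-3+3i: an eigenvector is (-2,1) - i(3,-1) = (-2 - 3i, 1 + i).
A real fundamental pair from Re and Im of e^((-3+3i)t)v: X_1 = e^(-3t)(cos(3t)·(-2,1) + sin(3t)·(3,-1)), X_2 = e^(-3t)(sin(3t)·(-2,1) - cos(3t)·(3,-1)).
General solution: c_1X_1 + c_2X_2.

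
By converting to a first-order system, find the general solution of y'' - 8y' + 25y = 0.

y(t) = K_1e^(4t)cos(3t) + K_2e^(4t)sin(3t)

Let x_1 = y, x_2 = y'. Then x_1' = x_2 and x_2' = -25x_1 + 8x_2.
A = [[0,1],[-25,8]]; det(A-λI) = λ^2 - 8λ + 25.
Eigenvalues λ = 4 ± 3i.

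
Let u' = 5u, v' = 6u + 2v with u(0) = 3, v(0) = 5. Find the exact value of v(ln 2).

A = [[5,0],[6,2]]; eigenvalues λ = 2, 5.
Eigenvectors: (0,1) for λ=2, (-1,-2) for λ=5.
From the initial condition, c_1 = -1, c_2 = -3.
v(ln 2) = (-1)(2^2)(1) + (-3)(2^5)(-2) = 188.

188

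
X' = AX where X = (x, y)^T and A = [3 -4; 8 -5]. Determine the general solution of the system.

Coefficient matrix A = [[3, -4], [8, -5]].
Characteristic polynomial det(A - λI) = λ^2 + 2λ + 17 = 0.
Eigenvalues λ = -1 ± 4i (complex conjugate pair).
For λ=-1+4i: an eigenvector is (0,1) - i(-1,-1) = (0 + i, 1 + i).
A real fundamental pair from Re and Im of e^((-1+4i)t)v: X_1 = e^(-t)(cos(4t)·(0,1) + sin(4t)·(-1,-1)), X_2 = e^(-t)(sin(4t)·(0,1) - cos(4t)·(-1,-1)).
General solution: c_1X_1 + c_2X_2.

x(t) = -c_1e^(-t)sin(4t) + c_2e^(-t)cos(4t), y(t) = -c_1e^(-t)sin(4t) + c_1e^(-t)cos(4t) + c_2e^(-t)sin(4t) + c_2e^(-t)cos(4t)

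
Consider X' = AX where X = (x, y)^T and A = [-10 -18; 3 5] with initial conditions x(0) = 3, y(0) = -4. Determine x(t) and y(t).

Coefficient matrix A = [[-10, -18], [3, 5]].
Characteristic polynomial det(A - λI) = λ^2 + 5λ + 4 = 0.
Eigenvalues λ = -4, -1.
For λ=-4: (A-λI) row 1 is [-6, -18], so an eigenvector is (-3, 1).
For λ=-1: (A-λI) row 1 is [-9, -18], so an eigenvector is (-2, 1).
General solution: C_1e^(-4t)(-3,1) + C_2e^(-t)(-2,1).
Applying x(0)=3, y(0)=-4 gives C_1=5, C_2=-9.

x(t) = 18e^(-t) - 15e^(-4t), y(t) = -9e^(-t) + 5e^(-4t)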